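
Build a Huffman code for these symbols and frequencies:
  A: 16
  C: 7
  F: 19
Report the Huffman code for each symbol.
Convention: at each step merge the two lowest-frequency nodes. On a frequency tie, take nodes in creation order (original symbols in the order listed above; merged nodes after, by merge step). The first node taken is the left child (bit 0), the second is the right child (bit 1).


Huffman tree construction:
Step 1: Merge C(7) + A(16) = 23
Step 2: Merge F(19) + (C+A)(23) = 42
Read each symbol's code off the tree from the root (left child = 0, right child = 1).

Codes:
  A: 11 (length 2)
  C: 10 (length 2)
  F: 0 (length 1)
Average code length: 65/42 = 1.5476 bits/symbol


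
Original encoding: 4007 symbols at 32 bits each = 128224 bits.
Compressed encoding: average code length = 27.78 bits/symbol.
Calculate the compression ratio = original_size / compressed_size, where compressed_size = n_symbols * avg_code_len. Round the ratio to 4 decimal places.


original_size = n_symbols * orig_bits = 4007 * 32 = 128224 bits
compressed_size = n_symbols * avg_code_len = 4007 * 27.78 = 111314.46 bits
ratio = original_size / compressed_size = 128224 / 111314.46 = 1.1519

Compression ratio = 1.1519


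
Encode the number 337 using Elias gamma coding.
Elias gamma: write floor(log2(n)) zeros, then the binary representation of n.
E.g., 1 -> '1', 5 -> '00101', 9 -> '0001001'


num_bits = floor(log2(337)) + 1 = 9
leading_zeros = num_bits - 1 = 8
binary(337) = 101010001

Elias gamma(337) = '00000000' + '101010001' = 00000000101010001 (17 bits)


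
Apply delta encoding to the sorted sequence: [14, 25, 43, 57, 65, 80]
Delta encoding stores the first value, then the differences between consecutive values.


First value: 14
Deltas:
  25 - 14 = 11
  43 - 25 = 18
  57 - 43 = 14
  65 - 57 = 8
  80 - 65 = 15


Delta encoded: [14, 11, 18, 14, 8, 15]


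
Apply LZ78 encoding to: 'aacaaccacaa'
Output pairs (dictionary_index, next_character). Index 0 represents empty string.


LZ78 encoding steps:
Dictionary: {0: ''}
Step 1: w='' (idx 0), next='a' -> output (0, 'a'), add 'a' as idx 1
Step 2: w='a' (idx 1), next='c' -> output (1, 'c'), add 'ac' as idx 2
Step 3: w='a' (idx 1), next='a' -> output (1, 'a'), add 'aa' as idx 3
Step 4: w='' (idx 0), next='c' -> output (0, 'c'), add 'c' as idx 4
Step 5: w='c' (idx 4), next='a' -> output (4, 'a'), add 'ca' as idx 5
Step 6: w='ca' (idx 5), next='a' -> output (5, 'a'), add 'caa' as idx 6


Encoded: [(0, 'a'), (1, 'c'), (1, 'a'), (0, 'c'), (4, 'a'), (5, 'a')]


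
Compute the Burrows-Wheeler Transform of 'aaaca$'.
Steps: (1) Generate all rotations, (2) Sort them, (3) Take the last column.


Rotations (sorted):
  0: $aaaca -> last char: a
  1: a$aaac -> last char: c
  2: aaaca$ -> last char: $
  3: aaca$a -> last char: a
  4: aca$aa -> last char: a
  5: ca$aaa -> last char: a


BWT = ac$aaa


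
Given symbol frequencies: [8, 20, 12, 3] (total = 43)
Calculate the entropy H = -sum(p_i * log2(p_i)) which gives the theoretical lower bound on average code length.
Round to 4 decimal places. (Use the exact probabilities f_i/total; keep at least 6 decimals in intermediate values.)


Per-symbol terms -p_i * log2(p_i) with p_i = f_i/43:
  p = 8/43 = 0.186047: log2(p) = -2.426265, -p*log2(p) = 0.451398
  p = 20/43 = 0.465116: log2(p) = -1.104337, -p*log2(p) = 0.513645
  p = 12/43 = 0.279070: log2(p) = -1.841302, -p*log2(p) = 0.513852
  p = 3/43 = 0.069767: log2(p) = -3.841302, -p*log2(p) = 0.267998
H = 0.451398 + 0.513645 + 0.513852 + 0.267998 = 1.746893

H = 1.7469 bits/symbol


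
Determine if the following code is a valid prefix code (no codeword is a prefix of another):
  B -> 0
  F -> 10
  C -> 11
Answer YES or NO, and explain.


Checking each pair (does one codeword prefix another?):
  B='0' vs F='10': no prefix
  B='0' vs C='11': no prefix
  F='10' vs B='0': no prefix
  F='10' vs C='11': no prefix
  C='11' vs B='0': no prefix
  C='11' vs F='10': no prefix
No violation found over all pairs.

YES -- this is a valid prefix code. No codeword is a prefix of any other codeword.


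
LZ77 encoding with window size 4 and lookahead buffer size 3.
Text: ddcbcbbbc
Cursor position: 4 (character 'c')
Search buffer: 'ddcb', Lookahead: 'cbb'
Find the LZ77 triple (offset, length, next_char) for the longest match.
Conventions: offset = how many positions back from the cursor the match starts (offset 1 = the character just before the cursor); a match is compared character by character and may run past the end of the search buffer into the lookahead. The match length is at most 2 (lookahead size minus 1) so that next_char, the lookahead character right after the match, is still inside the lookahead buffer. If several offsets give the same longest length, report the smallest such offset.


Try each offset into the search buffer:
  offset=1 (pos 3, char 'b'): match length 0
  offset=2 (pos 2, char 'c'): match length 2
  offset=3 (pos 1, char 'd'): match length 0
  offset=4 (pos 0, char 'd'): match length 0
Longest match has length 2 at offset 2.
next_char = character at position 4 + 2 = 6 -> 'b'

Best match: offset=2, length=2 (matching 'cb' starting at position 2)
LZ77 triple: (2, 2, 'b')


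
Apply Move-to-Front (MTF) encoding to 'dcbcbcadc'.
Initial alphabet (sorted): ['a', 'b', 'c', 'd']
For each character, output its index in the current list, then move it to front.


MTF encoding:
'd': index 3 in ['a', 'b', 'c', 'd'] -> ['d', 'a', 'b', 'c']
'c': index 3 in ['d', 'a', 'b', 'c'] -> ['c', 'd', 'a', 'b']
'b': index 3 in ['c', 'd', 'a', 'b'] -> ['b', 'c', 'd', 'a']
'c': index 1 in ['b', 'c', 'd', 'a'] -> ['c', 'b', 'd', 'a']
'b': index 1 in ['c', 'b', 'd', 'a'] -> ['b', 'c', 'd', 'a']
'c': index 1 in ['b', 'c', 'd', 'a'] -> ['c', 'b', 'd', 'a']
'a': index 3 in ['c', 'b', 'd', 'a'] -> ['a', 'c', 'b', 'd']
'd': index 3 in ['a', 'c', 'b', 'd'] -> ['d', 'a', 'c', 'b']
'c': index 2 in ['d', 'a', 'c', 'b'] -> ['c', 'd', 'a', 'b']


Output: [3, 3, 3, 1, 1, 1, 3, 3, 2]


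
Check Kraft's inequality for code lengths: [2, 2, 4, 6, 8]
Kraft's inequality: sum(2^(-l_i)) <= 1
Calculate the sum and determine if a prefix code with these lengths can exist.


Sum = 2^(-2) + 2^(-2) + 2^(-4) + 2^(-6) + 2^(-8)
    = 0.25 + 0.25 + 0.0625 + 0.015625 + 0.00390625
    = 149/256 = 0.58203125
Since 0.58203125 <= 1, Kraft's inequality IS satisfied.
A prefix code with these lengths CAN exist.

Kraft sum = 0.58203125. Satisfied.


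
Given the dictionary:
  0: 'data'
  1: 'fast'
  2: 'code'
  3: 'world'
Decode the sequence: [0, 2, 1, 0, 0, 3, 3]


Look up each index in the dictionary:
  0 -> 'data'
  2 -> 'code'
  1 -> 'fast'
  0 -> 'data'
  0 -> 'data'
  3 -> 'world'
  3 -> 'world'

Decoded: "data code fast data data world world"


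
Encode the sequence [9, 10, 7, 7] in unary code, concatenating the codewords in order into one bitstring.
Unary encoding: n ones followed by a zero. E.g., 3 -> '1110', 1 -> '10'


Encode each number as n ones followed by a terminating 0:
  9 -> 1111111110 (10 bits)
  10 -> 11111111110 (11 bits)
  7 -> 11111110 (8 bits)
  7 -> 11111110 (8 bits)
Total length = 10 + 11 + 8 + 8 = 37 bits.

Unary([9, 10, 7, 7]) = 1111111110111111111101111111011111110 (37 bits)


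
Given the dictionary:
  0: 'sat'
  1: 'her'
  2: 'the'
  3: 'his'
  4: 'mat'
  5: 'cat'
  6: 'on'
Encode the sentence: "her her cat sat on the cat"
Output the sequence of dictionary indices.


Look up each word in the dictionary:
  'her' -> 1
  'her' -> 1
  'cat' -> 5
  'sat' -> 0
  'on' -> 6
  'the' -> 2
  'cat' -> 5

Encoded: [1, 1, 5, 0, 6, 2, 5]


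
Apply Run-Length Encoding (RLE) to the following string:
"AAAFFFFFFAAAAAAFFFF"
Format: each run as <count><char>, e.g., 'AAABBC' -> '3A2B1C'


Scanning runs left to right:
  i=0: run of 'A' x 3 -> '3A'
  i=3: run of 'F' x 6 -> '6F'
  i=9: run of 'A' x 6 -> '6A'
  i=15: run of 'F' x 4 -> '4F'

RLE = 3A6F6A4F


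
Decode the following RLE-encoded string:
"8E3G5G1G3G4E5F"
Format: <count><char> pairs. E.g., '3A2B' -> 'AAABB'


Expanding each <count><char> pair:
  8E -> 'EEEEEEEE'
  3G -> 'GGG'
  5G -> 'GGGGG'
  1G -> 'G'
  3G -> 'GGG'
  4E -> 'EEEE'
  5F -> 'FFFFF'

Decoded = EEEEEEEEGGGGGGGGGGGGEEEEFFFFF


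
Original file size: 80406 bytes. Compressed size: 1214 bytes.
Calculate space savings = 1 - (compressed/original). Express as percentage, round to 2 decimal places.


ratio = compressed/original = 1214/80406 = 0.015098
savings = 1 - ratio = 1 - 0.015098 = 0.984902
as a percentage: 0.984902 * 100 = 98.49%

Space savings = 1 - 1214/80406 = 98.49%


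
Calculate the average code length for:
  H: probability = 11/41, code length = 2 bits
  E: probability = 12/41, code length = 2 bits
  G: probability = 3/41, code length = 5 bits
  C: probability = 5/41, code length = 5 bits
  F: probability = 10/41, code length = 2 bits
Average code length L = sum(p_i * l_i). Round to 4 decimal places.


Weighted contributions p_i * l_i:
  H: (11/41) * 2 = 22/41
  E: (12/41) * 2 = 24/41
  G: (3/41) * 5 = 15/41
  C: (5/41) * 5 = 25/41
  F: (10/41) * 2 = 20/41
Sum = (22 + 24 + 15 + 25 + 20)/41 = 106/41

L = 106/41 = 2.5854 bits/symbol


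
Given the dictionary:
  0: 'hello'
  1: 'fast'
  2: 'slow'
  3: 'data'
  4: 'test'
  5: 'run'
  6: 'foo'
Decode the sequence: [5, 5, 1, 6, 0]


Look up each index in the dictionary:
  5 -> 'run'
  5 -> 'run'
  1 -> 'fast'
  6 -> 'foo'
  0 -> 'hello'

Decoded: "run run fast foo hello"


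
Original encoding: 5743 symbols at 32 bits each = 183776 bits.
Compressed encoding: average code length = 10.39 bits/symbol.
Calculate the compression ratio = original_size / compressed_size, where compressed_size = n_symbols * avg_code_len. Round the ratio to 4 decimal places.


original_size = n_symbols * orig_bits = 5743 * 32 = 183776 bits
compressed_size = n_symbols * avg_code_len = 5743 * 10.39 = 59669.77 bits
ratio = original_size / compressed_size = 183776 / 59669.77 = 3.0799

Compression ratio = 3.0799


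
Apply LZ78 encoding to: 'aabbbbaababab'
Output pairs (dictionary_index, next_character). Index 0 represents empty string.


LZ78 encoding steps:
Dictionary: {0: ''}
Step 1: w='' (idx 0), next='a' -> output (0, 'a'), add 'a' as idx 1
Step 2: w='a' (idx 1), next='b' -> output (1, 'b'), add 'ab' as idx 2
Step 3: w='' (idx 0), next='b' -> output (0, 'b'), add 'b' as idx 3
Step 4: w='b' (idx 3), next='b' -> output (3, 'b'), add 'bb' as idx 4
Step 5: w='a' (idx 1), next='a' -> output (1, 'a'), add 'aa' as idx 5
Step 6: w='b' (idx 3), next='a' -> output (3, 'a'), add 'ba' as idx 6
Step 7: w='ba' (idx 6), next='b' -> output (6, 'b'), add 'bab' as idx 7


Encoded: [(0, 'a'), (1, 'b'), (0, 'b'), (3, 'b'), (1, 'a'), (3, 'a'), (6, 'b')]


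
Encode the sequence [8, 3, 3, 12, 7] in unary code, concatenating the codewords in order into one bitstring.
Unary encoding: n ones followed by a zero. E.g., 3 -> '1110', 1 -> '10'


Encode each number as n ones followed by a terminating 0:
  8 -> 111111110 (9 bits)
  3 -> 1110 (4 bits)
  3 -> 1110 (4 bits)
  12 -> 1111111111110 (13 bits)
  7 -> 11111110 (8 bits)
Total length = 9 + 4 + 4 + 13 + 8 = 38 bits.

Unary([8, 3, 3, 12, 7]) = 11111111011101110111111111111011111110 (38 bits)


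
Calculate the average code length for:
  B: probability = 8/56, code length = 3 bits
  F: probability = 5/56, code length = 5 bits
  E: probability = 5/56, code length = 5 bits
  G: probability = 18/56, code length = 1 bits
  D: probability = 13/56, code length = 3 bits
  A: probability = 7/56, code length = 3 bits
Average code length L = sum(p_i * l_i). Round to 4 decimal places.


Weighted contributions p_i * l_i:
  B: (8/56) * 3 = 24/56
  F: (5/56) * 5 = 25/56
  E: (5/56) * 5 = 25/56
  G: (18/56) * 1 = 18/56
  D: (13/56) * 3 = 39/56
  A: (7/56) * 3 = 21/56
Sum = (24 + 25 + 25 + 18 + 39 + 21)/56 = 152/56

L = 152/56 = 2.7143 bits/symbol


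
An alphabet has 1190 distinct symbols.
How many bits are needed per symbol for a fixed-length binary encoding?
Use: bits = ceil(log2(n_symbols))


log2(1190) = 10.2167
Bracket: 2^10 = 1024 < 1190 <= 2^11 = 2048
So ceil(log2(1190)) = 11

bits = ceil(log2(1190)) = ceil(10.2167) = 11 bits


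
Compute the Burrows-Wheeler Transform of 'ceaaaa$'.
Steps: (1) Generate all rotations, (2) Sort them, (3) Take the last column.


Rotations (sorted):
  0: $ceaaaa -> last char: a
  1: a$ceaaa -> last char: a
  2: aa$ceaa -> last char: a
  3: aaa$cea -> last char: a
  4: aaaa$ce -> last char: e
  5: ceaaaa$ -> last char: $
  6: eaaaa$c -> last char: c


BWT = aaaae$c


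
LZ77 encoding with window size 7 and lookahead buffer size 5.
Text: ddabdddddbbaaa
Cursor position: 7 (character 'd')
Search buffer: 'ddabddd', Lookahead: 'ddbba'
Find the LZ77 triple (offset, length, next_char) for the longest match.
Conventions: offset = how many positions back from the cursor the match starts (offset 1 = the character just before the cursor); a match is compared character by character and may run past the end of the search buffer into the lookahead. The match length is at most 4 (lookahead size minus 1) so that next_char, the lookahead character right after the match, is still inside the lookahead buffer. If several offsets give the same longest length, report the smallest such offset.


Try each offset into the search buffer:
  offset=1 (pos 6, char 'd'): match length 2
  offset=2 (pos 5, char 'd'): match length 2
  offset=3 (pos 4, char 'd'): match length 2
  offset=4 (pos 3, char 'b'): match length 0
  offset=5 (pos 2, char 'a'): match length 0
  offset=6 (pos 1, char 'd'): match length 1
  offset=7 (pos 0, char 'd'): match length 2
Longest match has length 2, found at offsets 1, 2, 3, 7; take the smallest, offset 1.
next_char = character at position 7 + 2 = 9 -> 'b'

Best match: offset=1, length=2 (matching 'dd' starting at position 6)
LZ77 triple: (1, 2, 'b')


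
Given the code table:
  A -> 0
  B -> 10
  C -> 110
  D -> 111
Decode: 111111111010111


Decoding:
111 -> D
111 -> D
111 -> D
0 -> A
10 -> B
111 -> D


Result: DDDABD


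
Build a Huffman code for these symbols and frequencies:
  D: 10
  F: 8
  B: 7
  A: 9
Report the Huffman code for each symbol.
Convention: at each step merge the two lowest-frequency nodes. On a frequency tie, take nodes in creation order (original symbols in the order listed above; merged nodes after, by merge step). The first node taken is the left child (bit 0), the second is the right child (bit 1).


Huffman tree construction:
Step 1: Merge B(7) + F(8) = 15
Step 2: Merge A(9) + D(10) = 19
Step 3: Merge (B+F)(15) + (A+D)(19) = 34
Read each symbol's code off the tree from the root (left child = 0, right child = 1).

Codes:
  D: 11 (length 2)
  F: 01 (length 2)
  B: 00 (length 2)
  A: 10 (length 2)
Average code length: 68/34 = 2.0000 bits/symbol


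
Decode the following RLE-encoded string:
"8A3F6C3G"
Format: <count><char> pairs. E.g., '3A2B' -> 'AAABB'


Expanding each <count><char> pair:
  8A -> 'AAAAAAAA'
  3F -> 'FFF'
  6C -> 'CCCCCC'
  3G -> 'GGG'

Decoded = AAAAAAAAFFFCCCCCCGGG


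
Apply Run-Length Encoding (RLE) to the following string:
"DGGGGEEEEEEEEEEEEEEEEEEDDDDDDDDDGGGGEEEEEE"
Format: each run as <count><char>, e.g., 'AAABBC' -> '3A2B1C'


Scanning runs left to right:
  i=0: run of 'D' x 1 -> '1D'
  i=1: run of 'G' x 4 -> '4G'
  i=5: run of 'E' x 18 -> '18E'
  i=23: run of 'D' x 9 -> '9D'
  i=32: run of 'G' x 4 -> '4G'
  i=36: run of 'E' x 6 -> '6E'

RLE = 1D4G18E9D4G6E


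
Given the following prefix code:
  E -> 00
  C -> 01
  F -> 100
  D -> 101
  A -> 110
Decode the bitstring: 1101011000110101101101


Decoding step by step:
Bits 110 -> A
Bits 101 -> D
Bits 100 -> F
Bits 01 -> C
Bits 101 -> D
Bits 01 -> C
Bits 101 -> D
Bits 101 -> D


Decoded message: ADFCDCDD


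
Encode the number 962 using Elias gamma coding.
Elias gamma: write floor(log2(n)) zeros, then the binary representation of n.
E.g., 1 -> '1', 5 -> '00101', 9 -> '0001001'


num_bits = floor(log2(962)) + 1 = 10
leading_zeros = num_bits - 1 = 9
binary(962) = 1111000010

Elias gamma(962) = '000000000' + '1111000010' = 0000000001111000010 (19 bits)


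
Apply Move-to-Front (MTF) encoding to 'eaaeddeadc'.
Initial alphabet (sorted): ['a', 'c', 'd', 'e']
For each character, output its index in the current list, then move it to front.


MTF encoding:
'e': index 3 in ['a', 'c', 'd', 'e'] -> ['e', 'a', 'c', 'd']
'a': index 1 in ['e', 'a', 'c', 'd'] -> ['a', 'e', 'c', 'd']
'a': index 0 in ['a', 'e', 'c', 'd'] -> ['a', 'e', 'c', 'd']
'e': index 1 in ['a', 'e', 'c', 'd'] -> ['e', 'a', 'c', 'd']
'd': index 3 in ['e', 'a', 'c', 'd'] -> ['d', 'e', 'a', 'c']
'd': index 0 in ['d', 'e', 'a', 'c'] -> ['d', 'e', 'a', 'c']
'e': index 1 in ['d', 'e', 'a', 'c'] -> ['e', 'd', 'a', 'c']
'a': index 2 in ['e', 'd', 'a', 'c'] -> ['a', 'e', 'd', 'c']
'd': index 2 in ['a', 'e', 'd', 'c'] -> ['d', 'a', 'e', 'c']
'c': index 3 in ['d', 'a', 'e', 'c'] -> ['c', 'd', 'a', 'e']


Output: [3, 1, 0, 1, 3, 0, 1, 2, 2, 3]


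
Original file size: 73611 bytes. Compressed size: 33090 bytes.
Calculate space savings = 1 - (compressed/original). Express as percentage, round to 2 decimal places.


ratio = compressed/original = 33090/73611 = 0.449525
savings = 1 - ratio = 1 - 0.449525 = 0.550475
as a percentage: 0.550475 * 100 = 55.05%

Space savings = 1 - 33090/73611 = 55.05%


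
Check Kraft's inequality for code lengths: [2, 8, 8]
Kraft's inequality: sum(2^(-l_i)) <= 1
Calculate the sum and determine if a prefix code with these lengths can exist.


Sum = 2^(-2) + 2^(-8) + 2^(-8)
    = 0.25 + 0.00390625 + 0.00390625
    = 66/256 = 0.2578125
Since 0.2578125 <= 1, Kraft's inequality IS satisfied.
A prefix code with these lengths CAN exist.

Kraft sum = 0.2578125. Satisfied.


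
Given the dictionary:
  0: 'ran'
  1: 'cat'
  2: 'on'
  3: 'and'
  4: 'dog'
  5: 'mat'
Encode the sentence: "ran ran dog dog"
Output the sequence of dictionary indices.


Look up each word in the dictionary:
  'ran' -> 0
  'ran' -> 0
  'dog' -> 4
  'dog' -> 4

Encoded: [0, 0, 4, 4]


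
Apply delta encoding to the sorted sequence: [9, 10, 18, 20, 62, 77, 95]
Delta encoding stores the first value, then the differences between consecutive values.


First value: 9
Deltas:
  10 - 9 = 1
  18 - 10 = 8
  20 - 18 = 2
  62 - 20 = 42
  77 - 62 = 15
  95 - 77 = 18


Delta encoded: [9, 1, 8, 2, 42, 15, 18]


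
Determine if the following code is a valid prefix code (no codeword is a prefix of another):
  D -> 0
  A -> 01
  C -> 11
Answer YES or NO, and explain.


Checking each pair (does one codeword prefix another?):
  D='0' vs A='01': prefix -- VIOLATION

NO -- this is NOT a valid prefix code. D (0) is a prefix of A (01).


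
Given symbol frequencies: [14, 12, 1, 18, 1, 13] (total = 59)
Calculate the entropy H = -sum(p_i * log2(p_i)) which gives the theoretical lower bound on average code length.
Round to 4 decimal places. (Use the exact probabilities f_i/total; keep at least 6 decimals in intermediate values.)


Per-symbol terms -p_i * log2(p_i) with p_i = f_i/59:
  p = 14/59 = 0.237288: log2(p) = -2.075288, -p*log2(p) = 0.492441
  p = 12/59 = 0.203390: log2(p) = -2.297681, -p*log2(p) = 0.467325
  p = 1/59 = 0.016949: log2(p) = -5.882643, -p*log2(p) = 0.099706
  p = 18/59 = 0.305085: log2(p) = -1.712718, -p*log2(p) = 0.522524
  p = 1/59 = 0.016949: log2(p) = -5.882643, -p*log2(p) = 0.099706
  p = 13/59 = 0.220339: log2(p) = -2.182203, -p*log2(p) = 0.480824
H = 0.492441 + 0.467325 + 0.099706 + 0.522524 + 0.099706 + 0.480824 = 2.162526

H = 2.1625 bits/symbol


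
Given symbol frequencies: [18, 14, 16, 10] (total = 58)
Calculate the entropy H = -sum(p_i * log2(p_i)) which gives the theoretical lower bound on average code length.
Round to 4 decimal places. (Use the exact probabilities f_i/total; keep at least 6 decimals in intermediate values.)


Per-symbol terms -p_i * log2(p_i) with p_i = f_i/58:
  p = 18/58 = 0.310345: log2(p) = -1.688056, -p*log2(p) = 0.523879
  p = 14/58 = 0.241379: log2(p) = -2.050626, -p*log2(p) = 0.494979
  p = 16/58 = 0.275862: log2(p) = -1.857981, -p*log2(p) = 0.512546
  p = 10/58 = 0.172414: log2(p) = -2.536053, -p*log2(p) = 0.437251
H = 0.523879 + 0.494979 + 0.512546 + 0.437251 = 1.968655

H = 1.9687 bits/symbol


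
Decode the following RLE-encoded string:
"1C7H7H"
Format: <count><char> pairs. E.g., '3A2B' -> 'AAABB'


Expanding each <count><char> pair:
  1C -> 'C'
  7H -> 'HHHHHHH'
  7H -> 'HHHHHHH'

Decoded = CHHHHHHHHHHHHHH


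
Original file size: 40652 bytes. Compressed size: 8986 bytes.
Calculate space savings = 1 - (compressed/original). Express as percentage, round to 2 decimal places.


ratio = compressed/original = 8986/40652 = 0.221047
savings = 1 - ratio = 1 - 0.221047 = 0.778953
as a percentage: 0.778953 * 100 = 77.9%

Space savings = 1 - 8986/40652 = 77.9%


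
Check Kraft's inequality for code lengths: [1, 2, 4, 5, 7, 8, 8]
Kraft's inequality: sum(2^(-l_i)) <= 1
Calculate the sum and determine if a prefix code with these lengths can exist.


Sum = 2^(-1) + 2^(-2) + 2^(-4) + 2^(-5) + 2^(-7) + 2^(-8) + 2^(-8)
    = 0.5 + 0.25 + 0.0625 + 0.03125 + 0.0078125 + 0.00390625 + 0.00390625
    = 220/256 = 0.859375
Since 0.859375 <= 1, Kraft's inequality IS satisfied.
A prefix code with these lengths CAN exist.

Kraft sum = 0.859375. Satisfied.


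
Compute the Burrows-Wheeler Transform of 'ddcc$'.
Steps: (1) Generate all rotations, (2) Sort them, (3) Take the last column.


Rotations (sorted):
  0: $ddcc -> last char: c
  1: c$ddc -> last char: c
  2: cc$dd -> last char: d
  3: dcc$d -> last char: d
  4: ddcc$ -> last char: $


BWT = ccdd$


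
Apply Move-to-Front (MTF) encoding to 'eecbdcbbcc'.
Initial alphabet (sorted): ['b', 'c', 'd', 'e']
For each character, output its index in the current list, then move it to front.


MTF encoding:
'e': index 3 in ['b', 'c', 'd', 'e'] -> ['e', 'b', 'c', 'd']
'e': index 0 in ['e', 'b', 'c', 'd'] -> ['e', 'b', 'c', 'd']
'c': index 2 in ['e', 'b', 'c', 'd'] -> ['c', 'e', 'b', 'd']
'b': index 2 in ['c', 'e', 'b', 'd'] -> ['b', 'c', 'e', 'd']
'd': index 3 in ['b', 'c', 'e', 'd'] -> ['d', 'b', 'c', 'e']
'c': index 2 in ['d', 'b', 'c', 'e'] -> ['c', 'd', 'b', 'e']
'b': index 2 in ['c', 'd', 'b', 'e'] -> ['b', 'c', 'd', 'e']
'b': index 0 in ['b', 'c', 'd', 'e'] -> ['b', 'c', 'd', 'e']
'c': index 1 in ['b', 'c', 'd', 'e'] -> ['c', 'b', 'd', 'e']
'c': index 0 in ['c', 'b', 'd', 'e'] -> ['c', 'b', 'd', 'e']


Output: [3, 0, 2, 2, 3, 2, 2, 0, 1, 0]


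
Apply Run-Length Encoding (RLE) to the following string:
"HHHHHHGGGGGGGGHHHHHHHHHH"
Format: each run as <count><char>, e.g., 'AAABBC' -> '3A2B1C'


Scanning runs left to right:
  i=0: run of 'H' x 6 -> '6H'
  i=6: run of 'G' x 8 -> '8G'
  i=14: run of 'H' x 10 -> '10H'

RLE = 6H8G10H


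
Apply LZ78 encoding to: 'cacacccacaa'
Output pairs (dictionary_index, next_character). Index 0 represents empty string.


LZ78 encoding steps:
Dictionary: {0: ''}
Step 1: w='' (idx 0), next='c' -> output (0, 'c'), add 'c' as idx 1
Step 2: w='' (idx 0), next='a' -> output (0, 'a'), add 'a' as idx 2
Step 3: w='c' (idx 1), next='a' -> output (1, 'a'), add 'ca' as idx 3
Step 4: w='c' (idx 1), next='c' -> output (1, 'c'), add 'cc' as idx 4
Step 5: w='ca' (idx 3), next='c' -> output (3, 'c'), add 'cac' as idx 5
Step 6: w='a' (idx 2), next='a' -> output (2, 'a'), add 'aa' as idx 6


Encoded: [(0, 'c'), (0, 'a'), (1, 'a'), (1, 'c'), (3, 'c'), (2, 'a')]


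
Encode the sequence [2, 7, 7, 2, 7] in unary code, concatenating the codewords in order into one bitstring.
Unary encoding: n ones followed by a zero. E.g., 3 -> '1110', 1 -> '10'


Encode each number as n ones followed by a terminating 0:
  2 -> 110 (3 bits)
  7 -> 11111110 (8 bits)
  7 -> 11111110 (8 bits)
  2 -> 110 (3 bits)
  7 -> 11111110 (8 bits)
Total length = 3 + 8 + 8 + 3 + 8 = 30 bits.

Unary([2, 7, 7, 2, 7]) = 110111111101111111011011111110 (30 bits)


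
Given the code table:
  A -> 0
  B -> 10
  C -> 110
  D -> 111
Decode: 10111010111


Decoding:
10 -> B
111 -> D
0 -> A
10 -> B
111 -> D


Result: BDABD


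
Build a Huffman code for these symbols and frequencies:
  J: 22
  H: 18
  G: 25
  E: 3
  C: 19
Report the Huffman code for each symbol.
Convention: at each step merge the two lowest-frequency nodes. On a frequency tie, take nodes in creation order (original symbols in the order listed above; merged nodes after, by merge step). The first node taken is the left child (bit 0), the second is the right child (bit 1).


Huffman tree construction:
Step 1: Merge E(3) + H(18) = 21
Step 2: Merge C(19) + (E+H)(21) = 40
Step 3: Merge J(22) + G(25) = 47
Step 4: Merge (C+(E+H))(40) + (J+G)(47) = 87
Read each symbol's code off the tree from the root (left child = 0, right child = 1).

Codes:
  J: 10 (length 2)
  H: 011 (length 3)
  G: 11 (length 2)
  E: 010 (length 3)
  C: 00 (length 2)
Average code length: 195/87 = 2.2414 bits/symbol


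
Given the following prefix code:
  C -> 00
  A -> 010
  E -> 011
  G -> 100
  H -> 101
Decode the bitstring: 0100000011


Decoding step by step:
Bits 010 -> A
Bits 00 -> C
Bits 00 -> C
Bits 011 -> E


Decoded message: ACCE


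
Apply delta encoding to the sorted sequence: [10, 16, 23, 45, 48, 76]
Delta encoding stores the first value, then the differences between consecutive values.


First value: 10
Deltas:
  16 - 10 = 6
  23 - 16 = 7
  45 - 23 = 22
  48 - 45 = 3
  76 - 48 = 28


Delta encoded: [10, 6, 7, 22, 3, 28]


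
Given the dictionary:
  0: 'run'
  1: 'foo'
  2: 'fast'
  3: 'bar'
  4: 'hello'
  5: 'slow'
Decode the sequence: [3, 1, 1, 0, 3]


Look up each index in the dictionary:
  3 -> 'bar'
  1 -> 'foo'
  1 -> 'foo'
  0 -> 'run'
  3 -> 'bar'

Decoded: "bar foo foo run bar"


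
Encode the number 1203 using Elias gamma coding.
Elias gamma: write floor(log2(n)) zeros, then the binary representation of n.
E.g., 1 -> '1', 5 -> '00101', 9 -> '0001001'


num_bits = floor(log2(1203)) + 1 = 11
leading_zeros = num_bits - 1 = 10
binary(1203) = 10010110011

Elias gamma(1203) = '0000000000' + '10010110011' = 000000000010010110011 (21 bits)


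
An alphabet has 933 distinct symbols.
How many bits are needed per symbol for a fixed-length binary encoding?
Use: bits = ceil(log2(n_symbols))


log2(933) = 9.8657
Bracket: 2^9 = 512 < 933 <= 2^10 = 1024
So ceil(log2(933)) = 10

bits = ceil(log2(933)) = ceil(9.8657) = 10 bits


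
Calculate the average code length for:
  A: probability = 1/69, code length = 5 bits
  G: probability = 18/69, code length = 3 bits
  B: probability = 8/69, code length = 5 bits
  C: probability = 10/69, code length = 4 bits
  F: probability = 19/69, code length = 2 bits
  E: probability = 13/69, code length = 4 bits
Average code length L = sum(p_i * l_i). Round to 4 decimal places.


Weighted contributions p_i * l_i:
  A: (1/69) * 5 = 5/69
  G: (18/69) * 3 = 54/69
  B: (8/69) * 5 = 40/69
  C: (10/69) * 4 = 40/69
  F: (19/69) * 2 = 38/69
  E: (13/69) * 4 = 52/69
Sum = (5 + 54 + 40 + 40 + 38 + 52)/69 = 229/69

L = 229/69 = 3.3188 bits/symbol


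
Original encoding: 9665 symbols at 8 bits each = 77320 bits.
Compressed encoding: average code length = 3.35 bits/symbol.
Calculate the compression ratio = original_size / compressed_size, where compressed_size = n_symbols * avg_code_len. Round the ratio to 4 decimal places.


original_size = n_symbols * orig_bits = 9665 * 8 = 77320 bits
compressed_size = n_symbols * avg_code_len = 9665 * 3.35 = 32377.75 bits
ratio = original_size / compressed_size = 77320 / 32377.75 = 2.3881

Compression ratio = 2.3881


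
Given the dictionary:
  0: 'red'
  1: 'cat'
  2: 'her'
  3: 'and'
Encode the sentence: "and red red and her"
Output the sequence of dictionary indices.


Look up each word in the dictionary:
  'and' -> 3
  'red' -> 0
  'red' -> 0
  'and' -> 3
  'her' -> 2

Encoded: [3, 0, 0, 3, 2]


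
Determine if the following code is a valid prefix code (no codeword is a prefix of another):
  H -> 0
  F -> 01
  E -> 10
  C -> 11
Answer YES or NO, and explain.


Checking each pair (does one codeword prefix another?):
  H='0' vs F='01': prefix -- VIOLATION

NO -- this is NOT a valid prefix code. H (0) is a prefix of F (01).


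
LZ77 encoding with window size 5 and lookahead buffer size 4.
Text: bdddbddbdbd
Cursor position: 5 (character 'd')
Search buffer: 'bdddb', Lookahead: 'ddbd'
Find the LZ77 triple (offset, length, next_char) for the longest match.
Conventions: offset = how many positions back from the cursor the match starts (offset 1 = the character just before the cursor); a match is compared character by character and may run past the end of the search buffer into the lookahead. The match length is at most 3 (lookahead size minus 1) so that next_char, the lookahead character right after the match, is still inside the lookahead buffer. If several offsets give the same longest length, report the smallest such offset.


Try each offset into the search buffer:
  offset=1 (pos 4, char 'b'): match length 0
  offset=2 (pos 3, char 'd'): match length 1
  offset=3 (pos 2, char 'd'): match length 3
  offset=4 (pos 1, char 'd'): match length 2
  offset=5 (pos 0, char 'b'): match length 0
Longest match has length 3 at offset 3.
next_char = character at position 5 + 3 = 8 -> 'd'

Best match: offset=3, length=3 (matching 'ddb' starting at position 2)
LZ77 triple: (3, 3, 'd')


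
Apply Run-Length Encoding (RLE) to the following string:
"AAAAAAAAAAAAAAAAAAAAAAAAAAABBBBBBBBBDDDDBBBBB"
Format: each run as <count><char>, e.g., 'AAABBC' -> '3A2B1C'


Scanning runs left to right:
  i=0: run of 'A' x 27 -> '27A'
  i=27: run of 'B' x 9 -> '9B'
  i=36: run of 'D' x 4 -> '4D'
  i=40: run of 'B' x 5 -> '5B'

RLE = 27A9B4D5B


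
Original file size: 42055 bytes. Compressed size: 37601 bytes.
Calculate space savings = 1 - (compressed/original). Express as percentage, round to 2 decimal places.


ratio = compressed/original = 37601/42055 = 0.894091
savings = 1 - ratio = 1 - 0.894091 = 0.105909
as a percentage: 0.105909 * 100 = 10.59%

Space savings = 1 - 37601/42055 = 10.59%


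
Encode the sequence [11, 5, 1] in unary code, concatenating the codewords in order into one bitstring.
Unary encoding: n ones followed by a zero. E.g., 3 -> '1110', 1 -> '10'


Encode each number as n ones followed by a terminating 0:
  11 -> 111111111110 (12 bits)
  5 -> 111110 (6 bits)
  1 -> 10 (2 bits)
Total length = 12 + 6 + 2 = 20 bits.

Unary([11, 5, 1]) = 11111111111011111010 (20 bits)


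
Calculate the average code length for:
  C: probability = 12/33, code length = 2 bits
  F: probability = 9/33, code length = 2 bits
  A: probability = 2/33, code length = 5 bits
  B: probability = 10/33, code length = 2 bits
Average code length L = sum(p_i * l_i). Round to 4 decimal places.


Weighted contributions p_i * l_i:
  C: (12/33) * 2 = 24/33
  F: (9/33) * 2 = 18/33
  A: (2/33) * 5 = 10/33
  B: (10/33) * 2 = 20/33
Sum = (24 + 18 + 10 + 20)/33 = 72/33

L = 72/33 = 2.1818 bits/symbol


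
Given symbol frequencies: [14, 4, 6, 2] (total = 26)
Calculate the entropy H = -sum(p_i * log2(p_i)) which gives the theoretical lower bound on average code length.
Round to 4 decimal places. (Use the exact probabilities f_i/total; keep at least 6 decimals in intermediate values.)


Per-symbol terms -p_i * log2(p_i) with p_i = f_i/26:
  p = 14/26 = 0.538462: log2(p) = -0.893085, -p*log2(p) = 0.480892
  p = 4/26 = 0.153846: log2(p) = -2.700440, -p*log2(p) = 0.415452
  p = 6/26 = 0.230769: log2(p) = -2.115477, -p*log2(p) = 0.488187
  p = 2/26 = 0.076923: log2(p) = -3.700440, -p*log2(p) = 0.284649
H = 0.480892 + 0.415452 + 0.488187 + 0.284649 = 1.669180

H = 1.6692 bits/symbol


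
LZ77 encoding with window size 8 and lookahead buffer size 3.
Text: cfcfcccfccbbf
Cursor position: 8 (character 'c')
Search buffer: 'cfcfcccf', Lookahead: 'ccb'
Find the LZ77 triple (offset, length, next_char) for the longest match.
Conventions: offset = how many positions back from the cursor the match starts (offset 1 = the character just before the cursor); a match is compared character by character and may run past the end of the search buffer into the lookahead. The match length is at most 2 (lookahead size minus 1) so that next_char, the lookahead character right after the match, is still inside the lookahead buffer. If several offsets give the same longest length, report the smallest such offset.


Try each offset into the search buffer:
  offset=1 (pos 7, char 'f'): match length 0
  offset=2 (pos 6, char 'c'): match length 1
  offset=3 (pos 5, char 'c'): match length 2
  offset=4 (pos 4, char 'c'): match length 2
  offset=5 (pos 3, char 'f'): match length 0
  offset=6 (pos 2, char 'c'): match length 1
  offset=7 (pos 1, char 'f'): match length 0
  offset=8 (pos 0, char 'c'): match length 1
Longest match has length 2, found at offsets 3, 4; take the smallest, offset 3.
next_char = character at position 8 + 2 = 10 -> 'b'

Best match: offset=3, length=2 (matching 'cc' starting at position 5)
LZ77 triple: (3, 2, 'b')


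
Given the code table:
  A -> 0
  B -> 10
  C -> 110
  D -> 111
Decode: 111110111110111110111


Decoding:
111 -> D
110 -> C
111 -> D
110 -> C
111 -> D
110 -> C
111 -> D


Result: DCDCDCD


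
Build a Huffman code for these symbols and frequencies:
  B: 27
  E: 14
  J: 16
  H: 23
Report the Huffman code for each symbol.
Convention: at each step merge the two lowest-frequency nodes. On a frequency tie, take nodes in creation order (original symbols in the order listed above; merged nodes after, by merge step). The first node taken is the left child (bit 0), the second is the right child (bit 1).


Huffman tree construction:
Step 1: Merge E(14) + J(16) = 30
Step 2: Merge H(23) + B(27) = 50
Step 3: Merge (E+J)(30) + (H+B)(50) = 80
Read each symbol's code off the tree from the root (left child = 0, right child = 1).

Codes:
  B: 11 (length 2)
  E: 00 (length 2)
  J: 01 (length 2)
  H: 10 (length 2)
Average code length: 160/80 = 2.0000 bits/symbol


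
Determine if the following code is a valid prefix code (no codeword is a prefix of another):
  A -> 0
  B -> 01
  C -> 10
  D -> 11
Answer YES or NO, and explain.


Checking each pair (does one codeword prefix another?):
  A='0' vs B='01': prefix -- VIOLATION

NO -- this is NOT a valid prefix code. A (0) is a prefix of B (01).


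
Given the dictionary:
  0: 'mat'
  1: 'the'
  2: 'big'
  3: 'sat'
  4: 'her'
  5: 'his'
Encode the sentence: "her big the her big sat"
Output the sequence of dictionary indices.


Look up each word in the dictionary:
  'her' -> 4
  'big' -> 2
  'the' -> 1
  'her' -> 4
  'big' -> 2
  'sat' -> 3

Encoded: [4, 2, 1, 4, 2, 3]


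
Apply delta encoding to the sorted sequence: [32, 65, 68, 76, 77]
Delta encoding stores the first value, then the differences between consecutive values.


First value: 32
Deltas:
  65 - 32 = 33
  68 - 65 = 3
  76 - 68 = 8
  77 - 76 = 1


Delta encoded: [32, 33, 3, 8, 1]


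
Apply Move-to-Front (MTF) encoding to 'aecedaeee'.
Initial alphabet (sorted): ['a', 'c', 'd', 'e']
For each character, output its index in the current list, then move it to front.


MTF encoding:
'a': index 0 in ['a', 'c', 'd', 'e'] -> ['a', 'c', 'd', 'e']
'e': index 3 in ['a', 'c', 'd', 'e'] -> ['e', 'a', 'c', 'd']
'c': index 2 in ['e', 'a', 'c', 'd'] -> ['c', 'e', 'a', 'd']
'e': index 1 in ['c', 'e', 'a', 'd'] -> ['e', 'c', 'a', 'd']
'd': index 3 in ['e', 'c', 'a', 'd'] -> ['d', 'e', 'c', 'a']
'a': index 3 in ['d', 'e', 'c', 'a'] -> ['a', 'd', 'e', 'c']
'e': index 2 in ['a', 'd', 'e', 'c'] -> ['e', 'a', 'd', 'c']
'e': index 0 in ['e', 'a', 'd', 'c'] -> ['e', 'a', 'd', 'c']
'e': index 0 in ['e', 'a', 'd', 'c'] -> ['e', 'a', 'd', 'c']


Output: [0, 3, 2, 1, 3, 3, 2, 0, 0]


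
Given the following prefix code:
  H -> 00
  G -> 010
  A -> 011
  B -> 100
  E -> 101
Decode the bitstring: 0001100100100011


Decoding step by step:
Bits 00 -> H
Bits 011 -> A
Bits 00 -> H
Bits 100 -> B
Bits 100 -> B
Bits 011 -> A


Decoded message: HAHBBA


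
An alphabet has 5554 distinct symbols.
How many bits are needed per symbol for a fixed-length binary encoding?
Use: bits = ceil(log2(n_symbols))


log2(5554) = 12.4393
Bracket: 2^12 = 4096 < 5554 <= 2^13 = 8192
So ceil(log2(5554)) = 13

bits = ceil(log2(5554)) = ceil(12.4393) = 13 bits


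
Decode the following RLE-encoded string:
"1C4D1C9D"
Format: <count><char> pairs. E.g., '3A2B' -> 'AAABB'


Expanding each <count><char> pair:
  1C -> 'C'
  4D -> 'DDDD'
  1C -> 'C'
  9D -> 'DDDDDDDDD'

Decoded = CDDDDCDDDDDDDDD


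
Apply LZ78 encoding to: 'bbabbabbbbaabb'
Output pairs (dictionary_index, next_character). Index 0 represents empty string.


LZ78 encoding steps:
Dictionary: {0: ''}
Step 1: w='' (idx 0), next='b' -> output (0, 'b'), add 'b' as idx 1
Step 2: w='b' (idx 1), next='a' -> output (1, 'a'), add 'ba' as idx 2
Step 3: w='b' (idx 1), next='b' -> output (1, 'b'), add 'bb' as idx 3
Step 4: w='' (idx 0), next='a' -> output (0, 'a'), add 'a' as idx 4
Step 5: w='bb' (idx 3), next='b' -> output (3, 'b'), add 'bbb' as idx 5
Step 6: w='ba' (idx 2), next='a' -> output (2, 'a'), add 'baa' as idx 6
Step 7: w='bb' (idx 3), end of input -> output (3, '')


Encoded: [(0, 'b'), (1, 'a'), (1, 'b'), (0, 'a'), (3, 'b'), (2, 'a'), (3, '')]


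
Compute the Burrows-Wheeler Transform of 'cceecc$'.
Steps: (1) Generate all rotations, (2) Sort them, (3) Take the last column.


Rotations (sorted):
  0: $cceecc -> last char: c
  1: c$cceec -> last char: c
  2: cc$ccee -> last char: e
  3: cceecc$ -> last char: $
  4: ceecc$c -> last char: c
  5: ecc$cce -> last char: e
  6: eecc$cc -> last char: c


BWT = cce$cec


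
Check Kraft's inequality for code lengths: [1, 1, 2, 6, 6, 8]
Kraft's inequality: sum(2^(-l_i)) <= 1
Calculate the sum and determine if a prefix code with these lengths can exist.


Sum = 2^(-1) + 2^(-1) + 2^(-2) + 2^(-6) + 2^(-6) + 2^(-8)
    = 0.5 + 0.5 + 0.25 + 0.015625 + 0.015625 + 0.00390625
    = 329/256 = 1.28515625
Since 1.28515625 > 1, Kraft's inequality is NOT satisfied.
A prefix code with these lengths CANNOT exist.

Kraft sum = 1.28515625. Not satisfied.


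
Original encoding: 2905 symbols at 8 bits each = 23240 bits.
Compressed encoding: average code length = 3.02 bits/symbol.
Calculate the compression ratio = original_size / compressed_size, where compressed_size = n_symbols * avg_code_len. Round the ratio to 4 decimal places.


original_size = n_symbols * orig_bits = 2905 * 8 = 23240 bits
compressed_size = n_symbols * avg_code_len = 2905 * 3.02 = 8773.1 bits
ratio = original_size / compressed_size = 23240 / 8773.1 = 2.649

Compression ratio = 2.649


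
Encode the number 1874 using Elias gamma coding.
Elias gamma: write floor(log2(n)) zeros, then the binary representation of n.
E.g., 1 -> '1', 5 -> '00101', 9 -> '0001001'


num_bits = floor(log2(1874)) + 1 = 11
leading_zeros = num_bits - 1 = 10
binary(1874) = 11101010010

Elias gamma(1874) = '0000000000' + '11101010010' = 000000000011101010010 (21 bits)


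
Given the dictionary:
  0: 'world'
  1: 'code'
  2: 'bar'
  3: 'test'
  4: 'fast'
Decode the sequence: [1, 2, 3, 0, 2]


Look up each index in the dictionary:
  1 -> 'code'
  2 -> 'bar'
  3 -> 'test'
  0 -> 'world'
  2 -> 'bar'

Decoded: "code bar test world bar"


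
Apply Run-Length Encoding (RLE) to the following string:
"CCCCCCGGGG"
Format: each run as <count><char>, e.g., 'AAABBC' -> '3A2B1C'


Scanning runs left to right:
  i=0: run of 'C' x 6 -> '6C'
  i=6: run of 'G' x 4 -> '4G'

RLE = 6C4G


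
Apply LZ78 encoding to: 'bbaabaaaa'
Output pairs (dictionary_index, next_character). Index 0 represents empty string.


LZ78 encoding steps:
Dictionary: {0: ''}
Step 1: w='' (idx 0), next='b' -> output (0, 'b'), add 'b' as idx 1
Step 2: w='b' (idx 1), next='a' -> output (1, 'a'), add 'ba' as idx 2
Step 3: w='' (idx 0), next='a' -> output (0, 'a'), add 'a' as idx 3
Step 4: w='ba' (idx 2), next='a' -> output (2, 'a'), add 'baa' as idx 4
Step 5: w='a' (idx 3), next='a' -> output (3, 'a'), add 'aa' as idx 5


Encoded: [(0, 'b'), (1, 'a'), (0, 'a'), (2, 'a'), (3, 'a')]


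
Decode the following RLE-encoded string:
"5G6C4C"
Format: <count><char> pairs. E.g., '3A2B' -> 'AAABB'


Expanding each <count><char> pair:
  5G -> 'GGGGG'
  6C -> 'CCCCCC'
  4C -> 'CCCC'

Decoded = GGGGGCCCCCCCCCC
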